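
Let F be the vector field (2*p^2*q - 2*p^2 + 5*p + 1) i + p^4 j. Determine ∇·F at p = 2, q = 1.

5

∂F₁/∂p = 4*p*q - 4*p + 5
∂F₂/∂q = 0
∇·F = 4*p*q - 4*p + 5
At (2, 1): 5.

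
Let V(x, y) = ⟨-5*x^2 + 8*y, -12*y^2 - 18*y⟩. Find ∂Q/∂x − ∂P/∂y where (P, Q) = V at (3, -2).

∂V₂/∂x = 0
∂V₁/∂y = 8
Scalar curl = -8
At (3, -2): -8.

-8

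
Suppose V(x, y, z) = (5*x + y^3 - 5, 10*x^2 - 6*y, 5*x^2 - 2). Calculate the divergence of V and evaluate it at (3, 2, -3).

-1

∂V₁/∂x = 5
∂V₂/∂y = -6
∂V₃/∂z = 0
∇·V = -1
At (3, 2, -3): -1.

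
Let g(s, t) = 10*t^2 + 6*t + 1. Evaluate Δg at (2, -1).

∂²g/∂s² = 0
∂²g/∂t² = 20
∇²g = 20
At (2, -1): 20.

20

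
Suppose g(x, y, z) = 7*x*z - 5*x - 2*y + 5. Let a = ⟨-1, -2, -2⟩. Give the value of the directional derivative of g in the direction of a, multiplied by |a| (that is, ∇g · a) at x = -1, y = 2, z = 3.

∂g/∂x = 7*z - 5
∂g/∂y = -2
∂g/∂z = 7*x
∇g at (-1, 2, 3) = (16, -2, -7)
∇g · a = (16)(-1) + (-2)(-2) + (-7)(-2) = 2

2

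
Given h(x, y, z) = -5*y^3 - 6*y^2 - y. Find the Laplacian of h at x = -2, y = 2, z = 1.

∂²h/∂x² = 0
∂²h/∂y² = -6*(5*y + 2)
∂²h/∂z² = 0
∇²h = -30*y - 12
At (-2, 2, 1): -72.

-72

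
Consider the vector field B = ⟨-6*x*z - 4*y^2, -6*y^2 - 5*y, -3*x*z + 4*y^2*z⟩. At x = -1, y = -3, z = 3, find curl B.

(-72, 15, -24)

(∇×B)₁ = ∂B₃/∂y − ∂B₂/∂z = 8*y*z
(∇×B)₂ = ∂B₁/∂z − ∂B₃/∂x = -6*x + 3*z
(∇×B)₃ = ∂B₂/∂x − ∂B₁/∂y = 8*y
∇×B = (8*y*z, -6*x + 3*z, 8*y)
At (-1, -3, 3): (-72, 15, -24).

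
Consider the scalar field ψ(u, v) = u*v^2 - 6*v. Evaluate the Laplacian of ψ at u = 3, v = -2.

∂²ψ/∂u² = 0
∂²ψ/∂v² = 2*u
∇²ψ = 2*u
At (3, -2): 6.

6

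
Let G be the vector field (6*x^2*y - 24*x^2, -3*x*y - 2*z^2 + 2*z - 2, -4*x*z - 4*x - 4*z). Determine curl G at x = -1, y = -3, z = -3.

(∇×G)₁ = ∂G₃/∂y − ∂G₂/∂z = 4*z - 2
(∇×G)₂ = ∂G₁/∂z − ∂G₃/∂x = 4*z + 4
(∇×G)₃ = ∂G₂/∂x − ∂G₁/∂y = -6*x^2 - 3*y
∇×G = (4*z - 2, 4*z + 4, -6*x^2 - 3*y)
At (-1, -3, -3): (-14, -8, 3).

(-14, -8, 3)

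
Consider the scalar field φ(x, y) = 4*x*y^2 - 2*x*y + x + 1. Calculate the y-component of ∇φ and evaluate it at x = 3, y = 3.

(∇φ)_2 = ∂φ/∂y = 8*x*y - 2*x
At (3, 3): 66.

66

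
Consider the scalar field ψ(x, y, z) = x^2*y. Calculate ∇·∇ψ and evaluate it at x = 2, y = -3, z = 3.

∂²ψ/∂x² = 2*y
∂²ψ/∂y² = 0
∂²ψ/∂z² = 0
∇²ψ = 2*y
At (2, -3, 3): -6.

-6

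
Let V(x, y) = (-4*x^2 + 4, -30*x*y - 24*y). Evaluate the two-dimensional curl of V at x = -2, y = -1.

30

∂V₂/∂x = -30*y
∂V₁/∂y = 0
Scalar curl = -30*y
At (-2, -1): 30.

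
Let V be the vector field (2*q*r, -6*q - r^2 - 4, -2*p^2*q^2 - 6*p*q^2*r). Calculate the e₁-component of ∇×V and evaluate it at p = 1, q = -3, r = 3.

126

(∇×V)_1 = ∂V₃/∂q − ∂V₂/∂r
= -4*p^2*q - 12*p*q*r − (-2*r)
= -4*p^2*q - 12*p*q*r + 2*r
At (1, -3, 3): 126.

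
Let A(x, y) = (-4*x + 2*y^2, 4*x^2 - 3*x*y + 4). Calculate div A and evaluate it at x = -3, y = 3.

∂A₁/∂x = -4
∂A₂/∂y = -3*x
∇·A = -3*x - 4
At (-3, 3): 5.

5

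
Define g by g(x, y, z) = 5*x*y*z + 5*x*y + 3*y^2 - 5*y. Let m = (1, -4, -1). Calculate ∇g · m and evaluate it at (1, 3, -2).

-62

∂g/∂x = 5*y*z + 5*y
∂g/∂y = 5*x*z + 5*x + 6*y - 5
∂g/∂z = 5*x*y
∇g at (1, 3, -2) = (-15, 8, 15)
∇g · m = (-15)(1) + (8)(-4) + (15)(-1) = -62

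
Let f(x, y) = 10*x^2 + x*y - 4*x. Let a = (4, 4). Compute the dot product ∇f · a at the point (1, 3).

∂f/∂x = 20*x + y - 4
∂f/∂y = x
∇f at (1, 3) = (19, 1)
∇f · a = (19)(4) + (1)(4) = 80

80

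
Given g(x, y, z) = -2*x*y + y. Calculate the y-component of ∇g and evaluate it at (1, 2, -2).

(∇g)_2 = ∂g/∂y = -2*x + 1
At (1, 2, -2): -1.

-1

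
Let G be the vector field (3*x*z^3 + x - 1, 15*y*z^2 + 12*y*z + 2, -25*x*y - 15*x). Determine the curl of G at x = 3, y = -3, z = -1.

(-129, -33, 0)

(∇×G)₁ = ∂G₃/∂y − ∂G₂/∂z = -25*x - 30*y*z - 12*y
(∇×G)₂ = ∂G₁/∂z − ∂G₃/∂x = 9*x*z^2 + 25*y + 15
(∇×G)₃ = ∂G₂/∂x − ∂G₁/∂y = 0
∇×G = (-25*x - 30*y*z - 12*y, 9*x*z^2 + 25*y + 15, 0)
At (3, -3, -1): (-129, -33, 0).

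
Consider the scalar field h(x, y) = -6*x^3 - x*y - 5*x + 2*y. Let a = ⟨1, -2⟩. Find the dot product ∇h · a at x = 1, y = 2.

-27

∂h/∂x = -18*x^2 - y - 5
∂h/∂y = -x + 2
∇h at (1, 2) = (-25, 1)
∇h · a = (-25)(1) + (1)(-2) = -27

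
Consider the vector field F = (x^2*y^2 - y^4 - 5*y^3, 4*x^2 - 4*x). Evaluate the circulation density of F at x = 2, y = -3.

63

∂F₂/∂x = 8*x - 4
∂F₁/∂y = 2*x^2*y - 4*y^3 - 15*y^2
Scalar curl = -2*x^2*y + 8*x + 4*y^3 + 15*y^2 - 4
At (2, -3): 63.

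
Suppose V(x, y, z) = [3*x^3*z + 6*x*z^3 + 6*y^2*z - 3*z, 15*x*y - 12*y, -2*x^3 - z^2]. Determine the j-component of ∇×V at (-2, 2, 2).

(∇×V)_2 = ∂V₁/∂z − ∂V₃/∂x
= 3*x^3 + 18*x*z^2 + 6*y^2 - 3 − (-6*x^2)
= 3*x^3 + 6*x^2 + 18*x*z^2 + 6*y^2 - 3
At (-2, 2, 2): -123.

-123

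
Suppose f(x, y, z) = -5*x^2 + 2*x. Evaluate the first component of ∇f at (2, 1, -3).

(∇f)_1 = ∂f/∂x = -10*x + 2
At (2, 1, -3): -18.

-18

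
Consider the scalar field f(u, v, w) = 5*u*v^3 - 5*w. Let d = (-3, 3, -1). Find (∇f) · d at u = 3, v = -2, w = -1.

665

∂f/∂u = 5*v^3
∂f/∂v = 15*u*v^2
∂f/∂w = -5
∇f at (3, -2, -1) = (-40, 180, -5)
∇f · d = (-40)(-3) + (180)(3) + (-5)(-1) = 665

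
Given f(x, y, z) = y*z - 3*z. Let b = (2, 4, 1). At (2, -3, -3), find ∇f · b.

∂f/∂x = 0
∂f/∂y = z
∂f/∂z = y - 3
∇f at (2, -3, -3) = (0, -3, -6)
∇f · b = (0)(2) + (-3)(4) + (-6)(1) = -18

-18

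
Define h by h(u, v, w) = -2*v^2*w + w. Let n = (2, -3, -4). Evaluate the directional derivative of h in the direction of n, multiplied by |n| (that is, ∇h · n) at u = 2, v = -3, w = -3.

176

∂h/∂u = 0
∂h/∂v = -4*v*w
∂h/∂w = -2*v^2 + 1
∇h at (2, -3, -3) = (0, -36, -17)
∇h · n = (0)(2) + (-36)(-3) + (-17)(-4) = 176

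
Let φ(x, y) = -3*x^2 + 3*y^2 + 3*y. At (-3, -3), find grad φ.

∂φ/∂x = -6*x
∂φ/∂y = 6*y + 3
∇φ = (-6*x, 6*y + 3)
At (-3, -3): (18, -15).

(18, -15)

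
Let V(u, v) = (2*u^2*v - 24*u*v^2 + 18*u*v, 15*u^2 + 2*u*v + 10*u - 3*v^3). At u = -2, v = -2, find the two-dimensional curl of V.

166

∂V₂/∂u = 30*u + 2*v + 10
∂V₁/∂v = 2*u^2 - 48*u*v + 18*u
Scalar curl = -2*u^2 + 48*u*v + 12*u + 2*v + 10
At (-2, -2): 166.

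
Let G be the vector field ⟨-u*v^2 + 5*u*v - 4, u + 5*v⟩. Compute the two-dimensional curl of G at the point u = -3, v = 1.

∂G₂/∂u = 1
∂G₁/∂v = -2*u*v + 5*u
Scalar curl = 2*u*v - 5*u + 1
At (-3, 1): 10.

10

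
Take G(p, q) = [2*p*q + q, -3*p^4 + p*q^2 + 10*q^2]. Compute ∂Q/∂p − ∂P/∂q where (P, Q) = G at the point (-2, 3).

108

∂G₂/∂p = -12*p^3 + q^2
∂G₁/∂q = 2*p + 1
Scalar curl = -12*p^3 - 2*p + q^2 - 1
At (-2, 3): 108.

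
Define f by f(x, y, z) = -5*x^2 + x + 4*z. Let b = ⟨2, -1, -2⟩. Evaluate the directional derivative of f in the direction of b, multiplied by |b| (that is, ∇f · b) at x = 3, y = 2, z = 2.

∂f/∂x = -10*x + 1
∂f/∂y = 0
∂f/∂z = 4
∇f at (3, 2, 2) = (-29, 0, 4)
∇f · b = (-29)(2) + (0)(-1) + (4)(-2) = -66

-66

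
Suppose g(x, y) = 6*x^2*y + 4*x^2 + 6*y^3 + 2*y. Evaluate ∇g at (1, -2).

∂g/∂x = 12*x*y + 8*x
∂g/∂y = 6*x^2 + 18*y^2 + 2
∇g = (12*x*y + 8*x, 6*x^2 + 18*y^2 + 2)
At (1, -2): (-16, 80).

(-16, 80)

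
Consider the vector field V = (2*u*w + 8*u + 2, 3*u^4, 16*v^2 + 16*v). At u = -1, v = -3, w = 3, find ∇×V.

(-80, -2, -12)

(∇×V)₁ = ∂V₃/∂v − ∂V₂/∂w = 32*v + 16
(∇×V)₂ = ∂V₁/∂w − ∂V₃/∂u = 2*u
(∇×V)₃ = ∂V₂/∂u − ∂V₁/∂v = 12*u^3
∇×V = (32*v + 16, 2*u, 12*u^3)
At (-1, -3, 3): (-80, -2, -12).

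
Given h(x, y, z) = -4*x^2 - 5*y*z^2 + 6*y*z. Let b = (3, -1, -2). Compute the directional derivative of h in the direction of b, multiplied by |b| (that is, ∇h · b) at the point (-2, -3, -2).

236

∂h/∂x = -8*x
∂h/∂y = -5*z^2 + 6*z
∂h/∂z = -10*y*z + 6*y
∇h at (-2, -3, -2) = (16, -32, -78)
∇h · b = (16)(3) + (-32)(-1) + (-78)(-2) = 236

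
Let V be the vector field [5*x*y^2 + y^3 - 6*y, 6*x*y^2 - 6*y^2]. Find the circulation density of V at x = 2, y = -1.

29

∂V₂/∂x = 6*y^2
∂V₁/∂y = 10*x*y + 3*y^2 - 6
Scalar curl = -10*x*y + 3*y^2 + 6
At (2, -1): 29.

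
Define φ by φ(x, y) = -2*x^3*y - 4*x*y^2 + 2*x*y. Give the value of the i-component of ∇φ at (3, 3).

-192

(∇φ)_1 = ∂φ/∂x = -6*x^2*y - 4*y^2 + 2*y
At (3, 3): -192.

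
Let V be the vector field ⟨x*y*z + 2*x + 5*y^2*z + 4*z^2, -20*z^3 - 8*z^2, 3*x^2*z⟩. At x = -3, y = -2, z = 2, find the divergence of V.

∂V₁/∂x = y*z + 2
∂V₂/∂y = 0
∂V₃/∂z = 3*x^2
∇·V = 3*x^2 + y*z + 2
At (-3, -2, 2): 25.

25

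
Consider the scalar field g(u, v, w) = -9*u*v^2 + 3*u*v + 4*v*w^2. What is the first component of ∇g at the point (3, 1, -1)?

-6

(∇g)_1 = ∂g/∂u = -9*v^2 + 3*v
At (3, 1, -1): -6.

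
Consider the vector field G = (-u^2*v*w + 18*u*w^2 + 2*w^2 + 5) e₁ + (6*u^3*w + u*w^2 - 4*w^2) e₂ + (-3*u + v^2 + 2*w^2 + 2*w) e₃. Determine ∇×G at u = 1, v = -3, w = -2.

(∇×G)₁ = ∂G₃/∂v − ∂G₂/∂w = -6*u^3 - 2*u*w + 2*v + 8*w
(∇×G)₂ = ∂G₁/∂w − ∂G₃/∂u = -u^2*v + 36*u*w + 4*w + 3
(∇×G)₃ = ∂G₂/∂u − ∂G₁/∂v = 19*u^2*w + w^2
∇×G = (-6*u^3 - 2*u*w + 2*v + 8*w, -u^2*v + 36*u*w + 4*w + 3, 19*u^2*w + w^2)
At (1, -3, -2): (-24, -74, -34).

(-24, -74, -34)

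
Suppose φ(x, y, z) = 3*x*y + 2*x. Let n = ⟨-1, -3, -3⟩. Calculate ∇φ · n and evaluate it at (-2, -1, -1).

19

∂φ/∂x = 3*y + 2
∂φ/∂y = 3*x
∂φ/∂z = 0
∇φ at (-2, -1, -1) = (-1, -6, 0)
∇φ · n = (-1)(-1) + (-6)(-3) + (0)(-3) = 19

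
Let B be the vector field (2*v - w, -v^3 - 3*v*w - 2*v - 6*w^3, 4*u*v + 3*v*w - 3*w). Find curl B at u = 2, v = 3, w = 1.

(∇×B)₁ = ∂B₃/∂v − ∂B₂/∂w = 4*u + 3*v + 18*w^2 + 3*w
(∇×B)₂ = ∂B₁/∂w − ∂B₃/∂u = -4*v - 1
(∇×B)₃ = ∂B₂/∂u − ∂B₁/∂v = -2
∇×B = (4*u + 3*v + 18*w^2 + 3*w, -4*v - 1, -2)
At (2, 3, 1): (38, -13, -2).

(38, -13, -2)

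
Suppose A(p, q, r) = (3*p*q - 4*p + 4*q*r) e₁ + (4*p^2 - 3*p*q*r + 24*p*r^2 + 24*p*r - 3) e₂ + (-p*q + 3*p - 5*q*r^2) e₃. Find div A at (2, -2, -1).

∂A₁/∂p = 3*q - 4
∂A₂/∂q = -3*p*r
∂A₃/∂r = -10*q*r
∇·A = -3*p*r - 10*q*r + 3*q - 4
At (2, -2, -1): -24.

-24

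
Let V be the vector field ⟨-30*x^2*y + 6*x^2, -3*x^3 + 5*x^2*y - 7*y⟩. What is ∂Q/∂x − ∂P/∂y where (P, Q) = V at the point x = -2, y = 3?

24

∂V₂/∂x = -9*x^2 + 10*x*y
∂V₁/∂y = -30*x^2
Scalar curl = 21*x^2 + 10*x*y
At (-2, 3): 24.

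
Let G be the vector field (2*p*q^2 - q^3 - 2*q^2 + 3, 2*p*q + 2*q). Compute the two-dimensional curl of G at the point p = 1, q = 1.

5

∂G₂/∂p = 2*q
∂G₁/∂q = 4*p*q - 3*q^2 - 4*q
Scalar curl = -4*p*q + 3*q^2 + 6*q
At (1, 1): 5.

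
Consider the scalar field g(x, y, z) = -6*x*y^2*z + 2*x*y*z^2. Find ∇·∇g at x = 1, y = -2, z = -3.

28

∂²g/∂x² = 0
∂²g/∂y² = -12*x*z
∂²g/∂z² = 4*x*y
∇²g = 4*x*y - 12*x*z
At (1, -2, -3): 28.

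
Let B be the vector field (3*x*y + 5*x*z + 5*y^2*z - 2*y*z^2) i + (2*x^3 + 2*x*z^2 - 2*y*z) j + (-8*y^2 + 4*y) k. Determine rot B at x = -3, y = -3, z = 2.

(70, 54, 139)

(∇×B)₁ = ∂B₃/∂y − ∂B₂/∂z = -4*x*z - 14*y + 4
(∇×B)₂ = ∂B₁/∂z − ∂B₃/∂x = 5*x + 5*y^2 - 4*y*z
(∇×B)₃ = ∂B₂/∂x − ∂B₁/∂y = 6*x^2 - 3*x - 10*y*z + 4*z^2
∇×B = (-4*x*z - 14*y + 4, 5*x + 5*y^2 - 4*y*z, 6*x^2 - 3*x - 10*y*z + 4*z^2)
At (-3, -3, 2): (70, 54, 139).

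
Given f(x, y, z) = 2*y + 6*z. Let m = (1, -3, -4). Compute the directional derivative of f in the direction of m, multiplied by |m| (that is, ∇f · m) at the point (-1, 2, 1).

∂f/∂x = 0
∂f/∂y = 2
∂f/∂z = 6
∇f at (-1, 2, 1) = (0, 2, 6)
∇f · m = (0)(1) + (2)(-3) + (6)(-4) = -30

-30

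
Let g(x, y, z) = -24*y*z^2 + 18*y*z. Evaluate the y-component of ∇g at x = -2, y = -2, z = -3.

(∇g)_2 = ∂g/∂y = -24*z^2 + 18*z
At (-2, -2, -3): -270.

-270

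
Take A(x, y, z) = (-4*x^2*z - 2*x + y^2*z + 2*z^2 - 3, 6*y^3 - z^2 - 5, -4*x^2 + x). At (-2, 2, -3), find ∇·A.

22

∂A₁/∂x = -8*x*z - 2
∂A₂/∂y = 18*y^2
∂A₃/∂z = 0
∇·A = -8*x*z + 18*y^2 - 2
At (-2, 2, -3): 22.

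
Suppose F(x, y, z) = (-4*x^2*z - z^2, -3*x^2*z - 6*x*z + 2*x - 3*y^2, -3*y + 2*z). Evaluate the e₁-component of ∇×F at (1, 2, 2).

(∇×F)_1 = ∂F₃/∂y − ∂F₂/∂z
= -3 − (-3*x^2 - 6*x)
= 3*x^2 + 6*x - 3
At (1, 2, 2): 6.

6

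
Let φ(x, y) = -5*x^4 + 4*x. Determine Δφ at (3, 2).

-540

∂²φ/∂x² = -60*x^2
∂²φ/∂y² = 0
∇²φ = -60*x^2
At (3, 2): -540.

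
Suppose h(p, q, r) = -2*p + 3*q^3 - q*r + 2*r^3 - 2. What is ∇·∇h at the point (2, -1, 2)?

∂²h/∂p² = 0
∂²h/∂q² = 18*q
∂²h/∂r² = 12*r
∇²h = 18*q + 12*r
At (2, -1, 2): 6.

6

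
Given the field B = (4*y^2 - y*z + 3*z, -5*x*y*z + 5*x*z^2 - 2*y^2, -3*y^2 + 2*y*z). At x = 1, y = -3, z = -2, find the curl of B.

(∇×B)₁ = ∂B₃/∂y − ∂B₂/∂z = 5*x*y - 10*x*z - 6*y + 2*z
(∇×B)₂ = ∂B₁/∂z − ∂B₃/∂x = -y + 3
(∇×B)₃ = ∂B₂/∂x − ∂B₁/∂y = -5*y*z - 8*y + 5*z^2 + z
∇×B = (5*x*y - 10*x*z - 6*y + 2*z, -y + 3, -5*y*z - 8*y + 5*z^2 + z)
At (1, -3, -2): (19, 6, 12).

(19, 6, 12)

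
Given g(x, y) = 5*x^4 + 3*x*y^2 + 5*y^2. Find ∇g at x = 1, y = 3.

(47, 48)

∂g/∂x = 20*x^3 + 3*y^2
∂g/∂y = 6*x*y + 10*y
∇g = (20*x^3 + 3*y^2, 6*x*y + 10*y)
At (1, 3): (47, 48).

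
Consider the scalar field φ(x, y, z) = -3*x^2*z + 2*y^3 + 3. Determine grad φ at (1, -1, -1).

∂φ/∂x = -6*x*z
∂φ/∂y = 6*y^2
∂φ/∂z = -3*x^2
∇φ = (-6*x*z, 6*y^2, -3*x^2)
At (1, -1, -1): (6, 6, -3).

(6, 6, -3)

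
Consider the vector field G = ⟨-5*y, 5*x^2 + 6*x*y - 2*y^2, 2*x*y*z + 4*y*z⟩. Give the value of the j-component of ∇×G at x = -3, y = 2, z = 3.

(∇×G)_2 = ∂G₁/∂z − ∂G₃/∂x
= 0 − (2*y*z)
= -2*y*z
At (-3, 2, 3): -12.

-12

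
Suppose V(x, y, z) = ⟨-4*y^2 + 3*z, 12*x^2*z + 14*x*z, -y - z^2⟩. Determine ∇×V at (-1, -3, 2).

(1, 3, -44)

(∇×V)₁ = ∂V₃/∂y − ∂V₂/∂z = -12*x^2 - 14*x - 1
(∇×V)₂ = ∂V₁/∂z − ∂V₃/∂x = 3
(∇×V)₃ = ∂V₂/∂x − ∂V₁/∂y = 24*x*z + 8*y + 14*z
∇×V = (-12*x^2 - 14*x - 1, 3, 24*x*z + 8*y + 14*z)
At (-1, -3, 2): (1, 3, -44).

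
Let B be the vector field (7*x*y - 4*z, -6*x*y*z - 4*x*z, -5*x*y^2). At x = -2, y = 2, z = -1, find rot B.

(8, 16, 30)

(∇×B)₁ = ∂B₃/∂y − ∂B₂/∂z = -4*x*y + 4*x
(∇×B)₂ = ∂B₁/∂z − ∂B₃/∂x = 5*y^2 - 4
(∇×B)₃ = ∂B₂/∂x − ∂B₁/∂y = -7*x - 6*y*z - 4*z
∇×B = (-4*x*y + 4*x, 5*y^2 - 4, -7*x - 6*y*z - 4*z)
At (-2, 2, -1): (8, 16, 30).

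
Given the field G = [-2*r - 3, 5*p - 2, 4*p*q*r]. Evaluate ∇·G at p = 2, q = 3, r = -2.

24

∂G₁/∂p = 0
∂G₂/∂q = 0
∂G₃/∂r = 4*p*q
∇·G = 4*p*q
At (2, 3, -2): 24.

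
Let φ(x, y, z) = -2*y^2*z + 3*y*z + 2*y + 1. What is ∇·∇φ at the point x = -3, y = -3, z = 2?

-8

∂²φ/∂x² = 0
∂²φ/∂y² = -4*z
∂²φ/∂z² = 0
∇²φ = -4*z
At (-3, -3, 2): -8.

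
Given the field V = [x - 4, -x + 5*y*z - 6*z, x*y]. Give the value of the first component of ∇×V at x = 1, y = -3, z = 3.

(∇×V)_1 = ∂V₃/∂y − ∂V₂/∂z
= x − (5*y - 6)
= x - 5*y + 6
At (1, -3, 3): 22.

22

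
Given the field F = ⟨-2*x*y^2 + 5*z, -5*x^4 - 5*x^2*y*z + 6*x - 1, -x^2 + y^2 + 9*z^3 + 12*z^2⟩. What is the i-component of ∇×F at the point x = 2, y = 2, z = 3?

44

(∇×F)_1 = ∂F₃/∂y − ∂F₂/∂z
= 2*y − (-5*x^2*y)
= 5*x^2*y + 2*y
At (2, 2, 3): 44.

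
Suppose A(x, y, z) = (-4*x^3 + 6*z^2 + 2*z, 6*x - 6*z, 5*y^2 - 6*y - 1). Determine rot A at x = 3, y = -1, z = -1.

(∇×A)₁ = ∂A₃/∂y − ∂A₂/∂z = 10*y
(∇×A)₂ = ∂A₁/∂z − ∂A₃/∂x = 12*z + 2
(∇×A)₃ = ∂A₂/∂x − ∂A₁/∂y = 6
∇×A = (10*y, 12*z + 2, 6)
At (3, -1, -1): (-10, -10, 6).

(-10, -10, 6)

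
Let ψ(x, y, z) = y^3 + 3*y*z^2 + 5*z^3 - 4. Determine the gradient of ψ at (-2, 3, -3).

(0, 54, 81)

∂ψ/∂x = 0
∂ψ/∂y = 3*y^2 + 3*z^2
∂ψ/∂z = 6*y*z + 15*z^2
∇ψ = (0, 3*y^2 + 3*z^2, 6*y*z + 15*z^2)
At (-2, 3, -3): (0, 54, 81).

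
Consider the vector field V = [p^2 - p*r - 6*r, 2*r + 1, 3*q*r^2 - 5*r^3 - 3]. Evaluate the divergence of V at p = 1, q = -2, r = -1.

∂V₁/∂p = 2*p - r
∂V₂/∂q = 0
∂V₃/∂r = 6*q*r - 15*r^2
∇·V = 2*p + 6*q*r - 15*r^2 - r
At (1, -2, -1): 0.

0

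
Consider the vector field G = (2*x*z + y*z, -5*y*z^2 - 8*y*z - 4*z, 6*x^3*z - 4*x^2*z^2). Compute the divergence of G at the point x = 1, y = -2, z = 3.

∂G₁/∂x = 2*z
∂G₂/∂y = -5*z^2 - 8*z
∂G₃/∂z = 6*x^3 - 8*x^2*z
∇·G = 6*x^3 - 8*x^2*z - 5*z^2 - 6*z
At (1, -2, 3): -81.

-81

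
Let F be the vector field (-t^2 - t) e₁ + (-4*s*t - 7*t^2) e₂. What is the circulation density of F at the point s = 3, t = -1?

∂F₂/∂s = -4*t
∂F₁/∂t = -2*t - 1
Scalar curl = -2*t + 1
At (3, -1): 3.

3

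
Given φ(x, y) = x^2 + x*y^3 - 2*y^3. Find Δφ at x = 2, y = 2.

2

∂²φ/∂x² = 2
∂²φ/∂y² = 6*y*(x - 2)
∇²φ = 6*x*y - 12*y + 2
At (2, 2): 2.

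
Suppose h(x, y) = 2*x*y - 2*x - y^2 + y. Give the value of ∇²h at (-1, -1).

-2

∂²h/∂x² = 0
∂²h/∂y² = -2
∇²h = -2
At (-1, -1): -2.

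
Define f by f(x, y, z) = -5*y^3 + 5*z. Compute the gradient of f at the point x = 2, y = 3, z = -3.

∂f/∂x = 0
∂f/∂y = -15*y^2
∂f/∂z = 5
∇f = (0, -15*y^2, 5)
At (2, 3, -3): (0, -135, 5).

(0, -135, 5)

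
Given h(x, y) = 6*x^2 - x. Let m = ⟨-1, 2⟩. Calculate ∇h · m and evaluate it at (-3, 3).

37

∂h/∂x = 12*x - 1
∂h/∂y = 0
∇h at (-3, 3) = (-37, 0)
∇h · m = (-37)(-1) + (0)(2) = 37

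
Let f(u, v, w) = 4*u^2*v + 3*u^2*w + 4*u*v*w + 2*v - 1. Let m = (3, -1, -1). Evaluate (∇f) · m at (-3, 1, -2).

∂f/∂u = 8*u*v + 6*u*w + 4*v*w
∂f/∂v = 4*u^2 + 4*u*w + 2
∂f/∂w = 3*u^2 + 4*u*v
∇f at (-3, 1, -2) = (4, 62, 15)
∇f · m = (4)(3) + (62)(-1) + (15)(-1) = -65

-65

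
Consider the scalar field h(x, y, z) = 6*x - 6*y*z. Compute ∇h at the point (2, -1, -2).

(6, 12, 6)

∂h/∂x = 6
∂h/∂y = -6*z
∂h/∂z = -6*y
∇h = (6, -6*z, -6*y)
At (2, -1, -2): (6, 12, 6).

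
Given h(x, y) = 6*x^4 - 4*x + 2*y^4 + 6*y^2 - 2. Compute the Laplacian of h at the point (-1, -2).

∂²h/∂x² = 72*x^2
∂²h/∂y² = 12*(2*y^2 + 1)
∇²h = 72*x^2 + 24*y^2 + 12
At (-1, -2): 180.

180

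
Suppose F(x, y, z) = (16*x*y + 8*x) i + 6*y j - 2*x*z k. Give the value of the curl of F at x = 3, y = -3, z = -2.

(0, -4, -48)

(∇×F)₁ = ∂F₃/∂y − ∂F₂/∂z = 0
(∇×F)₂ = ∂F₁/∂z − ∂F₃/∂x = 2*z
(∇×F)₃ = ∂F₂/∂x − ∂F₁/∂y = -16*x
∇×F = (0, 2*z, -16*x)
At (3, -3, -2): (0, -4, -48).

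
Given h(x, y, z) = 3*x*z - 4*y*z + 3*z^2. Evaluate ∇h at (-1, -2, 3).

∂h/∂x = 3*z
∂h/∂y = -4*z
∂h/∂z = 3*x - 4*y + 6*z
∇h = (3*z, -4*z, 3*x - 4*y + 6*z)
At (-1, -2, 3): (9, -12, 23).

(9, -12, 23)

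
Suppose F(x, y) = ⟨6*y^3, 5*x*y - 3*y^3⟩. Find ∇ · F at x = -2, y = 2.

∂F₁/∂x = 0
∂F₂/∂y = 5*x - 9*y^2
∇·F = 5*x - 9*y^2
At (-2, 2): -46.

-46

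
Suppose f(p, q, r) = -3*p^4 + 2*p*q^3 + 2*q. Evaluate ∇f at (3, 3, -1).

∂f/∂p = -12*p^3 + 2*q^3
∂f/∂q = 6*p*q^2 + 2
∂f/∂r = 0
∇f = (-12*p^3 + 2*q^3, 6*p*q^2 + 2, 0)
At (3, 3, -1): (-270, 164, 0).

(-270, 164, 0)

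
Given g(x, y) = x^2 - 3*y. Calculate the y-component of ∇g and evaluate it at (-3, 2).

(∇g)_2 = ∂g/∂y = -3
At (-3, 2): -3.

-3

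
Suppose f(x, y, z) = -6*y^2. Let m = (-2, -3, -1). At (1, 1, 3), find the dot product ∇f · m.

36

∂f/∂x = 0
∂f/∂y = -12*y
∂f/∂z = 0
∇f at (1, 1, 3) = (0, -12, 0)
∇f · m = (0)(-2) + (-12)(-3) + (0)(-1) = 36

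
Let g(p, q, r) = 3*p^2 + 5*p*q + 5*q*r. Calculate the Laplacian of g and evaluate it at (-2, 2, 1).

6

∂²g/∂p² = 6
∂²g/∂q² = 0
∂²g/∂r² = 0
∇²g = 6
At (-2, 2, 1): 6.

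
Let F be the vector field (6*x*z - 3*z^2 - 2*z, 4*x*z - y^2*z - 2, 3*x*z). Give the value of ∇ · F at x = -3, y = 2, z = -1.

∂F₁/∂x = 6*z
∂F₂/∂y = -2*y*z
∂F₃/∂z = 3*x
∇·F = 3*x - 2*y*z + 6*z
At (-3, 2, -1): -11.

-11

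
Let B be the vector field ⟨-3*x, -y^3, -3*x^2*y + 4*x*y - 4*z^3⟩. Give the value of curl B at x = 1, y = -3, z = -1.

(1, -6, 0)

(∇×B)₁ = ∂B₃/∂y − ∂B₂/∂z = -3*x^2 + 4*x
(∇×B)₂ = ∂B₁/∂z − ∂B₃/∂x = 6*x*y - 4*y
(∇×B)₃ = ∂B₂/∂x − ∂B₁/∂y = 0
∇×B = (-3*x^2 + 4*x, 6*x*y - 4*y, 0)
At (1, -3, -1): (1, -6, 0).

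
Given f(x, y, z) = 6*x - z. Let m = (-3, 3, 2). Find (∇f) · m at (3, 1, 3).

-20

∂f/∂x = 6
∂f/∂y = 0
∂f/∂z = -1
∇f at (3, 1, 3) = (6, 0, -1)
∇f · m = (6)(-3) + (0)(3) + (-1)(2) = -20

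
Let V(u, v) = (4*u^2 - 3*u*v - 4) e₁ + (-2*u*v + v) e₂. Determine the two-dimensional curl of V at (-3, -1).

-7

∂V₂/∂u = -2*v
∂V₁/∂v = -3*u
Scalar curl = 3*u - 2*v
At (-3, -1): -7.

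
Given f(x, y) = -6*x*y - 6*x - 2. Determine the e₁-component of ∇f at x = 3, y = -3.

12

(∇f)_1 = ∂f/∂x = -6*y - 6
At (3, -3): 12.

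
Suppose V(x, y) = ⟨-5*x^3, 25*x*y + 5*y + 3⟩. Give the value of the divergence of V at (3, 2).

∂V₁/∂x = -15*x^2
∂V₂/∂y = 25*x + 5
∇·V = -15*x^2 + 25*x + 5
At (3, 2): -55.

-55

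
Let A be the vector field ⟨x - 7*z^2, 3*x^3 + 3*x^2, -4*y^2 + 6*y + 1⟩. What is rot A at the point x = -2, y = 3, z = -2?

(∇×A)₁ = ∂A₃/∂y − ∂A₂/∂z = -8*y + 6
(∇×A)₂ = ∂A₁/∂z − ∂A₃/∂x = -14*z
(∇×A)₃ = ∂A₂/∂x − ∂A₁/∂y = 9*x^2 + 6*x
∇×A = (-8*y + 6, -14*z, 9*x^2 + 6*x)
At (-2, 3, -2): (-18, 28, 24).

(-18, 28, 24)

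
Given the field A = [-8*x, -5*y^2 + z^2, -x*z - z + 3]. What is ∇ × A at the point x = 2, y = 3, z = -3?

(6, -3, 0)

(∇×A)₁ = ∂A₃/∂y − ∂A₂/∂z = -2*z
(∇×A)₂ = ∂A₁/∂z − ∂A₃/∂x = z
(∇×A)₃ = ∂A₂/∂x − ∂A₁/∂y = 0
∇×A = (-2*z, z, 0)
At (2, 3, -3): (6, -3, 0).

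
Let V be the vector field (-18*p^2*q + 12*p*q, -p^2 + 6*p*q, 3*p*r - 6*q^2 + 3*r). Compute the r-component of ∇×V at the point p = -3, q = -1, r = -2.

(∇×V)_3 = ∂V₂/∂p − ∂V₁/∂q
= -2*p + 6*q − (-18*p^2 + 12*p)
= 18*p^2 - 14*p + 6*q
At (-3, -1, -2): 198.

198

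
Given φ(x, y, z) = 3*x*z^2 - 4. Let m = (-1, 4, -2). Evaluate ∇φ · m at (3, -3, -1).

33

∂φ/∂x = 3*z^2
∂φ/∂y = 0
∂φ/∂z = 6*x*z
∇φ at (3, -3, -1) = (3, 0, -18)
∇φ · m = (3)(-1) + (0)(4) + (-18)(-2) = 33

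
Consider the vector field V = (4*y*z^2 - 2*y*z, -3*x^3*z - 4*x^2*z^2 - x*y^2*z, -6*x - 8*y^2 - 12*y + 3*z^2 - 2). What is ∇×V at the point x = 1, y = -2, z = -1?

(∇×V)₁ = ∂V₃/∂y − ∂V₂/∂z = 3*x^3 + 8*x^2*z + x*y^2 - 16*y - 12
(∇×V)₂ = ∂V₁/∂z − ∂V₃/∂x = 8*y*z - 2*y + 6
(∇×V)₃ = ∂V₂/∂x − ∂V₁/∂y = -9*x^2*z - 8*x*z^2 - y^2*z - 4*z^2 + 2*z
∇×V = (3*x^3 + 8*x^2*z + x*y^2 - 16*y - 12, 8*y*z - 2*y + 6, -9*x^2*z - 8*x*z^2 - y^2*z - 4*z^2 + 2*z)
At (1, -2, -1): (19, 26, -1).

(19, 26, -1)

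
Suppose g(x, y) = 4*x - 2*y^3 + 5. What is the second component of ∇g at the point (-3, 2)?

-24

(∇g)_2 = ∂g/∂y = -6*y^2
At (-3, 2): -24.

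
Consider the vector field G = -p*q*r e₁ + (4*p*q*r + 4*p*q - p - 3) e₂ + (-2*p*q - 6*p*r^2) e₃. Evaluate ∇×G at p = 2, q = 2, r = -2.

(-20, 24, -13)

(∇×G)₁ = ∂G₃/∂q − ∂G₂/∂r = -4*p*q - 2*p
(∇×G)₂ = ∂G₁/∂r − ∂G₃/∂p = -p*q + 2*q + 6*r^2
(∇×G)₃ = ∂G₂/∂p − ∂G₁/∂q = p*r + 4*q*r + 4*q - 1
∇×G = (-4*p*q - 2*p, -p*q + 2*q + 6*r^2, p*r + 4*q*r + 4*q - 1)
At (2, 2, -2): (-20, 24, -13).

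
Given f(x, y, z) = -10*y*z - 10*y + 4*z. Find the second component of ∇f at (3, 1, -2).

(∇f)_2 = ∂f/∂y = -10*z - 10
At (3, 1, -2): 10.

10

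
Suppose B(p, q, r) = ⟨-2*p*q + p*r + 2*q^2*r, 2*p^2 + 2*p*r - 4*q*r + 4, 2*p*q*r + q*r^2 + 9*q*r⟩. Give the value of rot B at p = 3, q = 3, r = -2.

(∇×B)₁ = ∂B₃/∂q − ∂B₂/∂r = 2*p*r - 2*p + 4*q + r^2 + 9*r
(∇×B)₂ = ∂B₁/∂r − ∂B₃/∂p = p + 2*q^2 - 2*q*r
(∇×B)₃ = ∂B₂/∂p − ∂B₁/∂q = 6*p - 4*q*r + 2*r
∇×B = (2*p*r - 2*p + 4*q + r^2 + 9*r, p + 2*q^2 - 2*q*r, 6*p - 4*q*r + 2*r)
At (3, 3, -2): (-20, 33, 38).

(-20, 33, 38)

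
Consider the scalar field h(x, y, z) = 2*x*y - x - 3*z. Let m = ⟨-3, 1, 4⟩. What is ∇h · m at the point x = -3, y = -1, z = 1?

-9

∂h/∂x = 2*y - 1
∂h/∂y = 2*x
∂h/∂z = -3
∇h at (-3, -1, 1) = (-3, -6, -3)
∇h · m = (-3)(-3) + (-6)(1) + (-3)(4) = -9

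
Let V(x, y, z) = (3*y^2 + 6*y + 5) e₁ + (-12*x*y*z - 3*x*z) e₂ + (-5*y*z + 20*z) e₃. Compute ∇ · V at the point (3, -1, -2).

97

∂V₁/∂x = 0
∂V₂/∂y = -12*x*z
∂V₃/∂z = -5*y + 20
∇·V = -12*x*z - 5*y + 20
At (3, -1, -2): 97.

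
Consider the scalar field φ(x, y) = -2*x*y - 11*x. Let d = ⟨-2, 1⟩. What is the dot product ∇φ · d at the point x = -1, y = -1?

∂φ/∂x = -2*y - 11
∂φ/∂y = -2*x
∇φ at (-1, -1) = (-9, 2)
∇φ · d = (-9)(-2) + (2)(1) = 20

20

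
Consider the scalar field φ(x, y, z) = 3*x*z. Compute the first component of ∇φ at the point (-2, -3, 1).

3

(∇φ)_1 = ∂φ/∂x = 3*z
At (-2, -3, 1): 3.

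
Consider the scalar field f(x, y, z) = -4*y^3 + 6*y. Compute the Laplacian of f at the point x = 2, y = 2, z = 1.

∂²f/∂x² = 0
∂²f/∂y² = -24*y
∂²f/∂z² = 0
∇²f = -24*y
At (2, 2, 1): -48.

-48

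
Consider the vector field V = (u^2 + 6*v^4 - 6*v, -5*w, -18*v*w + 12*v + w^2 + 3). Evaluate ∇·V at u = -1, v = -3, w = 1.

54

∂V₁/∂u = 2*u
∂V₂/∂v = 0
∂V₃/∂w = -18*v + 2*w
∇·V = 2*u - 18*v + 2*w
At (-1, -3, 1): 54.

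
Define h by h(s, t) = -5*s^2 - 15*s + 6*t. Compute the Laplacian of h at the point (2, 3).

-10

∂²h/∂s² = -10
∂²h/∂t² = 0
∇²h = -10
At (2, 3): -10.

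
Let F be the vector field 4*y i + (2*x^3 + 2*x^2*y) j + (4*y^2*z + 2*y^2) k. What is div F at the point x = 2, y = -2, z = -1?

∂F₁/∂x = 0
∂F₂/∂y = 2*x^2
∂F₃/∂z = 4*y^2
∇·F = 2*x^2 + 4*y^2
At (2, -2, -1): 24.

24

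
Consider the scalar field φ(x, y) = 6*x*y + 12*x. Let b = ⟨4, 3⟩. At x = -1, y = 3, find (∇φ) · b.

∂φ/∂x = 6*y + 12
∂φ/∂y = 6*x
∇φ at (-1, 3) = (30, -6)
∇φ · b = (30)(4) + (-6)(3) = 102

102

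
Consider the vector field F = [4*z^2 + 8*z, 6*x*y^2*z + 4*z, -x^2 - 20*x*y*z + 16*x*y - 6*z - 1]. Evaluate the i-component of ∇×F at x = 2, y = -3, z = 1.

-120

(∇×F)_1 = ∂F₃/∂y − ∂F₂/∂z
= -20*x*z + 16*x − (6*x*y^2 + 4)
= -6*x*y^2 - 20*x*z + 16*x - 4
At (2, -3, 1): -120.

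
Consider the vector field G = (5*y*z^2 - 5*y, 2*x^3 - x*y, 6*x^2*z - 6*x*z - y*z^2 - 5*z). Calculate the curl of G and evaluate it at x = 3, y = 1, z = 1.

(∇×G)₁ = ∂G₃/∂y − ∂G₂/∂z = -z^2
(∇×G)₂ = ∂G₁/∂z − ∂G₃/∂x = -12*x*z + 10*y*z + 6*z
(∇×G)₃ = ∂G₂/∂x − ∂G₁/∂y = 6*x^2 - y - 5*z^2 + 5
∇×G = (-z^2, -12*x*z + 10*y*z + 6*z, 6*x^2 - y - 5*z^2 + 5)
At (3, 1, 1): (-1, -20, 53).

(-1, -20, 53)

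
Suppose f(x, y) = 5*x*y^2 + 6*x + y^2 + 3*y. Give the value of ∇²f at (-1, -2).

-8

∂²f/∂x² = 0
∂²f/∂y² = 2*(5*x + 1)
∇²f = 10*x + 2
At (-1, -2): -8.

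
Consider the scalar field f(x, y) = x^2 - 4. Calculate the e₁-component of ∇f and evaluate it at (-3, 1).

(∇f)_1 = ∂f/∂x = 2*x
At (-3, 1): -6.

-6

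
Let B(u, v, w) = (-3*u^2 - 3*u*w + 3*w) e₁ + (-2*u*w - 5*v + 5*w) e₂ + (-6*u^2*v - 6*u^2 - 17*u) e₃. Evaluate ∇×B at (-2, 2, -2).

(-33, -46, 4)

(∇×B)₁ = ∂B₃/∂v − ∂B₂/∂w = -6*u^2 + 2*u - 5
(∇×B)₂ = ∂B₁/∂w − ∂B₃/∂u = 12*u*v + 9*u + 20
(∇×B)₃ = ∂B₂/∂u − ∂B₁/∂v = -2*w
∇×B = (-6*u^2 + 2*u - 5, 12*u*v + 9*u + 20, -2*w)
At (-2, 2, -2): (-33, -46, 4).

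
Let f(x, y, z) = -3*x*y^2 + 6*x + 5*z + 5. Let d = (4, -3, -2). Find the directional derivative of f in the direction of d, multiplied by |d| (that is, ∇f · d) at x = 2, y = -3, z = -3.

-202

∂f/∂x = -3*y^2 + 6
∂f/∂y = -6*x*y
∂f/∂z = 5
∇f at (2, -3, -3) = (-21, 36, 5)
∇f · d = (-21)(4) + (36)(-3) + (5)(-2) = -202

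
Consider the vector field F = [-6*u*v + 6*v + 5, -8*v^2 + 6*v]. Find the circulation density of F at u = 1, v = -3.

0

∂F₂/∂u = 0
∂F₁/∂v = -6*u + 6
Scalar curl = 6*u - 6
At (1, -3): 0.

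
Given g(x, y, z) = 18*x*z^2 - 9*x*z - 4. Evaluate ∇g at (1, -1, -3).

∂g/∂x = 18*z^2 - 9*z
∂g/∂y = 0
∂g/∂z = 36*x*z - 9*x
∇g = (18*z^2 - 9*z, 0, 36*x*z - 9*x)
At (1, -1, -3): (189, 0, -117).

(189, 0, -117)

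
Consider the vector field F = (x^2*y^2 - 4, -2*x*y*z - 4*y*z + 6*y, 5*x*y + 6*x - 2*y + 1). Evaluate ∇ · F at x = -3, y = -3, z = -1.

∂F₁/∂x = 2*x*y^2
∂F₂/∂y = -2*x*z - 4*z + 6
∂F₃/∂z = 0
∇·F = 2*x*y^2 - 2*x*z - 4*z + 6
At (-3, -3, -1): -50.

-50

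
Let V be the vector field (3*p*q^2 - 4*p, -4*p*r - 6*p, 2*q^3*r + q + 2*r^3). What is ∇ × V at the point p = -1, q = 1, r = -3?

(∇×V)₁ = ∂V₃/∂q − ∂V₂/∂r = 4*p + 6*q^2*r + 1
(∇×V)₂ = ∂V₁/∂r − ∂V₃/∂p = 0
(∇×V)₃ = ∂V₂/∂p − ∂V₁/∂q = -6*p*q - 4*r - 6
∇×V = (4*p + 6*q^2*r + 1, 0, -6*p*q - 4*r - 6)
At (-1, 1, -3): (-21, 0, 12).

(-21, 0, 12)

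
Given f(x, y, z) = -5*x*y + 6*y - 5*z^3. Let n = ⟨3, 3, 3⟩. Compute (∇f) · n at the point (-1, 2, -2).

∂f/∂x = -5*y
∂f/∂y = -5*x + 6
∂f/∂z = -15*z^2
∇f at (-1, 2, -2) = (-10, 11, -60)
∇f · n = (-10)(3) + (11)(3) + (-60)(3) = -177

-177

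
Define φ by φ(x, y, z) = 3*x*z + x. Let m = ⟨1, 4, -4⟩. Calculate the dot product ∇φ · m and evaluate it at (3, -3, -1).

-38

∂φ/∂x = 3*z + 1
∂φ/∂y = 0
∂φ/∂z = 3*x
∇φ at (3, -3, -1) = (-2, 0, 9)
∇φ · m = (-2)(1) + (0)(4) + (9)(-4) = -38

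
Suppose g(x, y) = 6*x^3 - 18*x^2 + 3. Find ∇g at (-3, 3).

∂g/∂x = 18*x^2 - 36*x
∂g/∂y = 0
∇g = (18*x^2 - 36*x, 0)
At (-3, 3): (270, 0).

(270, 0)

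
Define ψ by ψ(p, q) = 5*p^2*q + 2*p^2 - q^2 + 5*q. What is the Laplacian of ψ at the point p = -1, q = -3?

∂²ψ/∂p² = 2*(5*q + 2)
∂²ψ/∂q² = -2
∇²ψ = 10*q + 2
At (-1, -3): -28.

-28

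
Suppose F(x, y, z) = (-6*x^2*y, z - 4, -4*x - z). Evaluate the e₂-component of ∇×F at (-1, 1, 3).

(∇×F)_2 = ∂F₁/∂z − ∂F₃/∂x
= 0 − (-4)
= 4
At (-1, 1, 3): 4.

4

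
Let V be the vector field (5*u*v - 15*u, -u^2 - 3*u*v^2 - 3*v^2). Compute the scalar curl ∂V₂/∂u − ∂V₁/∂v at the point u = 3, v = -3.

∂V₂/∂u = -2*u - 3*v^2
∂V₁/∂v = 5*u
Scalar curl = -7*u - 3*v^2
At (3, -3): -48.

-48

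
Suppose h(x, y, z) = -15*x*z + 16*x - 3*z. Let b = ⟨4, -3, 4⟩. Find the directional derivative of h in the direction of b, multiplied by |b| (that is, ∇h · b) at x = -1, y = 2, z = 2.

∂h/∂x = -15*z + 16
∂h/∂y = 0
∂h/∂z = -15*x - 3
∇h at (-1, 2, 2) = (-14, 0, 12)
∇h · b = (-14)(4) + (0)(-3) + (12)(4) = -8

-8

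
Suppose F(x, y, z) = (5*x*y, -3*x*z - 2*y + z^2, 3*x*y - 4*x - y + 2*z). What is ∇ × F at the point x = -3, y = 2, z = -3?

(∇×F)₁ = ∂F₃/∂y − ∂F₂/∂z = 6*x - 2*z - 1
(∇×F)₂ = ∂F₁/∂z − ∂F₃/∂x = -3*y + 4
(∇×F)₃ = ∂F₂/∂x − ∂F₁/∂y = -5*x - 3*z
∇×F = (6*x - 2*z - 1, -3*y + 4, -5*x - 3*z)
At (-3, 2, -3): (-13, -2, 24).

(-13, -2, 24)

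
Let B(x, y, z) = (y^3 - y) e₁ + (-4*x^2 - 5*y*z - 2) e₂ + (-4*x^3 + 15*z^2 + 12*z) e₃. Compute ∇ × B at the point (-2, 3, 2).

(15, 48, -10)

(∇×B)₁ = ∂B₃/∂y − ∂B₂/∂z = 5*y
(∇×B)₂ = ∂B₁/∂z − ∂B₃/∂x = 12*x^2
(∇×B)₃ = ∂B₂/∂x − ∂B₁/∂y = -8*x - 3*y^2 + 1
∇×B = (5*y, 12*x^2, -8*x - 3*y^2 + 1)
At (-2, 3, 2): (15, 48, -10).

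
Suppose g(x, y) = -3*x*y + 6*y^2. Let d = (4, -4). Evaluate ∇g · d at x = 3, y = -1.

∂g/∂x = -3*y
∂g/∂y = -3*x + 12*y
∇g at (3, -1) = (3, -21)
∇g · d = (3)(4) + (-21)(-4) = 96

96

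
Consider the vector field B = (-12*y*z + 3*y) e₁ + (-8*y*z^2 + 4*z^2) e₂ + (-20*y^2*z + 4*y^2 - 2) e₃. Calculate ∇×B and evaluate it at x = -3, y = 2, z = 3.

(∇×B)₁ = ∂B₃/∂y − ∂B₂/∂z = -24*y*z + 8*y - 8*z
(∇×B)₂ = ∂B₁/∂z − ∂B₃/∂x = -12*y
(∇×B)₃ = ∂B₂/∂x − ∂B₁/∂y = 12*z - 3
∇×B = (-24*y*z + 8*y - 8*z, -12*y, 12*z - 3)
At (-3, 2, 3): (-152, -24, 33).

(-152, -24, 33)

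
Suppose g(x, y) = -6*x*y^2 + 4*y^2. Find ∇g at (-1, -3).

∂g/∂x = -6*y^2
∂g/∂y = -12*x*y + 8*y
∇g = (-6*y^2, -12*x*y + 8*y)
At (-1, -3): (-54, -60).

(-54, -60)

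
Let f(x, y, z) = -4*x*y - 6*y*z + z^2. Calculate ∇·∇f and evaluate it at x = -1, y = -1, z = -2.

∂²f/∂x² = 0
∂²f/∂y² = 0
∂²f/∂z² = 2
∇²f = 2
At (-1, -1, -2): 2.

2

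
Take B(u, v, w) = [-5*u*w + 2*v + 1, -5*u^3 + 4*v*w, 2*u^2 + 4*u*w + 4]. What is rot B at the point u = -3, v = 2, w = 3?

(-8, 15, -137)

(∇×B)₁ = ∂B₃/∂v − ∂B₂/∂w = -4*v
(∇×B)₂ = ∂B₁/∂w − ∂B₃/∂u = -9*u - 4*w
(∇×B)₃ = ∂B₂/∂u − ∂B₁/∂v = -15*u^2 - 2
∇×B = (-4*v, -9*u - 4*w, -15*u^2 - 2)
At (-3, 2, 3): (-8, 15, -137).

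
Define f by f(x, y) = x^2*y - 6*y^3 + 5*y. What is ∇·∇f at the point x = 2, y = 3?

-102

∂²f/∂x² = 2*y
∂²f/∂y² = -36*y
∇²f = -34*y
At (2, 3): -102.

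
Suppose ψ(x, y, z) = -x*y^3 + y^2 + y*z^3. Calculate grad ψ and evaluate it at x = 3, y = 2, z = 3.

∂ψ/∂x = -y^3
∂ψ/∂y = -3*x*y^2 + 2*y + z^3
∂ψ/∂z = 3*y*z^2
∇ψ = (-y^3, -3*x*y^2 + 2*y + z^3, 3*y*z^2)
At (3, 2, 3): (-8, -5, 54).

(-8, -5, 54)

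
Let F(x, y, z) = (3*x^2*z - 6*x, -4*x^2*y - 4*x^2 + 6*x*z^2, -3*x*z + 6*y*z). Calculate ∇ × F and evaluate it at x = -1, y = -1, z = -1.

(-18, 0, 6)

(∇×F)₁ = ∂F₃/∂y − ∂F₂/∂z = -12*x*z + 6*z
(∇×F)₂ = ∂F₁/∂z − ∂F₃/∂x = 3*x^2 + 3*z
(∇×F)₃ = ∂F₂/∂x − ∂F₁/∂y = -8*x*y - 8*x + 6*z^2
∇×F = (-12*x*z + 6*z, 3*x^2 + 3*z, -8*x*y - 8*x + 6*z^2)
At (-1, -1, -1): (-18, 0, 6).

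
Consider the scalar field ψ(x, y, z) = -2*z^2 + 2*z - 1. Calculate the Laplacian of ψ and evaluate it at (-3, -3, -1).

-4

∂²ψ/∂x² = 0
∂²ψ/∂y² = 0
∂²ψ/∂z² = -4
∇²ψ = -4
At (-3, -3, -1): -4.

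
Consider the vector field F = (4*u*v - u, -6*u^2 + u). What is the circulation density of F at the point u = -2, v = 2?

33

∂F₂/∂u = -12*u + 1
∂F₁/∂v = 4*u
Scalar curl = -16*u + 1
At (-2, 2): 33.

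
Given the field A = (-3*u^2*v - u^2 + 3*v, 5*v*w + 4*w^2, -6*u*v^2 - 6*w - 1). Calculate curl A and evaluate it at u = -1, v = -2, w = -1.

(∇×A)₁ = ∂A₃/∂v − ∂A₂/∂w = -12*u*v - 5*v - 8*w
(∇×A)₂ = ∂A₁/∂w − ∂A₃/∂u = 6*v^2
(∇×A)₃ = ∂A₂/∂u − ∂A₁/∂v = 3*u^2 - 3
∇×A = (-12*u*v - 5*v - 8*w, 6*v^2, 3*u^2 - 3)
At (-1, -2, -1): (-6, 24, 0).

(-6, 24, 0)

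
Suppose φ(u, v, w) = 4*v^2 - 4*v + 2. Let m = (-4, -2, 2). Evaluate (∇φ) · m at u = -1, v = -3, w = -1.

56

∂φ/∂u = 0
∂φ/∂v = 8*v - 4
∂φ/∂w = 0
∇φ at (-1, -3, -1) = (0, -28, 0)
∇φ · m = (0)(-4) + (-28)(-2) + (0)(2) = 56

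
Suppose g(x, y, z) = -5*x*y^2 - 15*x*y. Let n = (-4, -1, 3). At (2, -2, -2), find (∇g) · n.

∂g/∂x = -5*y^2 - 15*y
∂g/∂y = -10*x*y - 15*x
∂g/∂z = 0
∇g at (2, -2, -2) = (10, 10, 0)
∇g · n = (10)(-4) + (10)(-1) + (0)(3) = -50

-50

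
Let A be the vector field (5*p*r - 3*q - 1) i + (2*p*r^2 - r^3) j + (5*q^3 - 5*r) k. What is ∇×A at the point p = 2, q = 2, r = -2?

(88, 10, 11)

(∇×A)₁ = ∂A₃/∂q − ∂A₂/∂r = -4*p*r + 15*q^2 + 3*r^2
(∇×A)₂ = ∂A₁/∂r − ∂A₃/∂p = 5*p
(∇×A)₃ = ∂A₂/∂p − ∂A₁/∂q = 2*r^2 + 3
∇×A = (-4*p*r + 15*q^2 + 3*r^2, 5*p, 2*r^2 + 3)
At (2, 2, -2): (88, 10, 11).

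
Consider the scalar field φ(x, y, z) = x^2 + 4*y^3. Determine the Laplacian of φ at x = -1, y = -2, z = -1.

∂²φ/∂x² = 2
∂²φ/∂y² = 24*y
∂²φ/∂z² = 0
∇²φ = 24*y + 2
At (-1, -2, -1): -46.

-46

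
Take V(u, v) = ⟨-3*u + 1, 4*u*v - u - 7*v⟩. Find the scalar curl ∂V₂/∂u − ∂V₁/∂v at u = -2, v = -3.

∂V₂/∂u = 4*v - 1
∂V₁/∂v = 0
Scalar curl = 4*v - 1
At (-2, -3): -13.

-13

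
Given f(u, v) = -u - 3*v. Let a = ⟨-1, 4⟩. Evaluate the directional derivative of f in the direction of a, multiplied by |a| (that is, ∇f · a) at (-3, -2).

-11

∂f/∂u = -1
∂f/∂v = -3
∇f at (-3, -2) = (-1, -3)
∇f · a = (-1)(-1) + (-3)(4) = -11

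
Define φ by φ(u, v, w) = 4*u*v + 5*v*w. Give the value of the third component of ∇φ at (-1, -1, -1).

(∇φ)_3 = ∂φ/∂w = 5*v
At (-1, -1, -1): -5.

-5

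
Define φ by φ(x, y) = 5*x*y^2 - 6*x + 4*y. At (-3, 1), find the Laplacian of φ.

∂²φ/∂x² = 0
∂²φ/∂y² = 10*x
∇²φ = 10*x
At (-3, 1): -30.

-30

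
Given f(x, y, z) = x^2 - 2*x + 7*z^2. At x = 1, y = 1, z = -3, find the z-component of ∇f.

-42

(∇f)_3 = ∂f/∂z = 14*z
At (1, 1, -3): -42.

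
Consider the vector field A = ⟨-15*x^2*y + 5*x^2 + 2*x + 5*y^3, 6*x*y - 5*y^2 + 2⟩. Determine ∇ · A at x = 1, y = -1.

58

∂A₁/∂x = -30*x*y + 10*x + 2
∂A₂/∂y = 6*x - 10*y
∇·A = -30*x*y + 16*x - 10*y + 2
At (1, -1): 58.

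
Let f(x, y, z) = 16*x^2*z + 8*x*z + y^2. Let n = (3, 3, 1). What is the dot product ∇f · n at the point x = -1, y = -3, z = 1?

∂f/∂x = 32*x*z + 8*z
∂f/∂y = 2*y
∂f/∂z = 16*x^2 + 8*x
∇f at (-1, -3, 1) = (-24, -6, 8)
∇f · n = (-24)(3) + (-6)(3) + (8)(1) = -82

-82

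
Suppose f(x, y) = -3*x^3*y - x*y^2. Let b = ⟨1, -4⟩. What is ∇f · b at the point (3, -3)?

∂f/∂x = -9*x^2*y - y^2
∂f/∂y = -3*x^3 - 2*x*y
∇f at (3, -3) = (234, -63)
∇f · b = (234)(1) + (-63)(-4) = 486

486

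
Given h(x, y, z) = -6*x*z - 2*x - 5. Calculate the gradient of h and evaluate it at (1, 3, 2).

∂h/∂x = -6*z - 2
∂h/∂y = 0
∂h/∂z = -6*x
∇h = (-6*z - 2, 0, -6*x)
At (1, 3, 2): (-14, 0, -6).

(-14, 0, -6)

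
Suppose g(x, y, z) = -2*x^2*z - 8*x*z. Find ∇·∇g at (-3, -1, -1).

4

∂²g/∂x² = -4*z
∂²g/∂y² = 0
∂²g/∂z² = 0
∇²g = -4*z
At (-3, -1, -1): 4.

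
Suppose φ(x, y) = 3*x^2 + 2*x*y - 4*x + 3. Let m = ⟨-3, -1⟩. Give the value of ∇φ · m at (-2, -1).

∂φ/∂x = 6*x + 2*y - 4
∂φ/∂y = 2*x
∇φ at (-2, -1) = (-18, -4)
∇φ · m = (-18)(-3) + (-4)(-1) = 58

58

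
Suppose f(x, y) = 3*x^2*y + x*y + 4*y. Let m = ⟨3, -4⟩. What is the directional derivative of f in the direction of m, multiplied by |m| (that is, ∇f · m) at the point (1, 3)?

31

∂f/∂x = 6*x*y + y
∂f/∂y = 3*x^2 + x + 4
∇f at (1, 3) = (21, 8)
∇f · m = (21)(3) + (8)(-4) = 31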